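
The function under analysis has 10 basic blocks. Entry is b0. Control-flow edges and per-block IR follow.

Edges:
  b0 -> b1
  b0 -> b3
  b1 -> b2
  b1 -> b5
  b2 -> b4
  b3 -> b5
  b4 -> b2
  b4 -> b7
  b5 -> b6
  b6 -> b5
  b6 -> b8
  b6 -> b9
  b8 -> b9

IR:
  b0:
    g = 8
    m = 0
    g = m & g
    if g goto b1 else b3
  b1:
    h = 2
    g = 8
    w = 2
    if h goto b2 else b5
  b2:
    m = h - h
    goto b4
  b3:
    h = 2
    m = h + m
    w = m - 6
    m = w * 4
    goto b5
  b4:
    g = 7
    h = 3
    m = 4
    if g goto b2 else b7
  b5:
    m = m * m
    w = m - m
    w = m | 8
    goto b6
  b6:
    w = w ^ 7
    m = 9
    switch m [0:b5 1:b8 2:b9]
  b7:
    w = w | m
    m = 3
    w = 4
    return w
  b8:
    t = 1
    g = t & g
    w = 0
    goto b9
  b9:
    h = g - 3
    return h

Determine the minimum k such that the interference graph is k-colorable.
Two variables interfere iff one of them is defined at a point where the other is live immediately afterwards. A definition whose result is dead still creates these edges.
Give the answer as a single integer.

Block summaries:
  b0: {g,m} / ∅
  b1: {g,h,w} / ∅
  b2: {m} / {h}
  b3: {h,m,w} / {m}
  b4: {g,h,m} / ∅
  b5: {m,w} / {m}
  b6: {m,w} / {w}
  b7: {m,w} / {m,w}
  b8: {g,t,w} / {g}
  b9: {h} / {g}

Live sets:
  b0: in=∅ out={g,m}
  b1: in={m} out={g,h,m,w}
  b2: in={h,w} out={w}
  b3: in={g,m} out={g,m}
  b4: in={w} out={h,m,w}
  b5: in={g,m} out={g,w}
  b6: in={g,w} out={g,m}
  b7: in={m,w} out=∅
  b8: in={g} out={g}
  b9: in={g} out=∅

Interfere edges:
  g: {h,m,t,w}
  h: {g,m,w}
  m: {g,h,w}
  t: {g}
  w: {g,h,m}

Registers:
  clique {g,h,m,w} ⇒ need ≥ 4
  assign g→c0 h→c1 m→c2 t→c1 w→c3 — no edge inside a register ⇒ χ ≤ 4
  χ = 4

Answer: 4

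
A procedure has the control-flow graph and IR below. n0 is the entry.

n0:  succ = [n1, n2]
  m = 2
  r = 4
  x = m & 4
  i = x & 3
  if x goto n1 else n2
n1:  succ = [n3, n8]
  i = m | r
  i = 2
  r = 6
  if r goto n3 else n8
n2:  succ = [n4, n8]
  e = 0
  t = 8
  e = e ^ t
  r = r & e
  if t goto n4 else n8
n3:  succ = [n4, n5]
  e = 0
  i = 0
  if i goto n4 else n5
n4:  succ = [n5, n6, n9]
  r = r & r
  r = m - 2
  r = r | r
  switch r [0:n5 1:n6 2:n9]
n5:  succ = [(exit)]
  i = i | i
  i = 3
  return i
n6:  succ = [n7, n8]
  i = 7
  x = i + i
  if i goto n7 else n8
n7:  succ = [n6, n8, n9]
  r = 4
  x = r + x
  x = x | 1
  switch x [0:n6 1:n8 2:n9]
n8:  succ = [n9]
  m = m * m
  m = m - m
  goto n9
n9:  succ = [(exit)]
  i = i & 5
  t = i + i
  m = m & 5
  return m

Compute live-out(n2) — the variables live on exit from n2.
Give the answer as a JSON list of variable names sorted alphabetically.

def/use:
  n0: {i,m,r,x} / ∅
  n1: {i,r} / {m,r}
  n2: {e,r,t} / {r}
  n3: {e,i} / ∅
  n4: {r} / {m,r}
  n5: {i} / {i}
  n6: {i,x} / ∅
  n7: {r,x} / {x}
  n8: {m} / {m}
  n9: {i,m,t} / {i,m}

Live sets:
  live n0: ∅→{i,m,r}
  live n1: {m,r}→{i,m,r}
  live n2: {i,m,r}→{i,m,r}
  live n3: {m,r}→{i,m,r}
  live n4: {i,m,r}→{i,m}
  live n5: {i}→∅
  live n6: {m}→{i,m,x}
  live n7: {i,m,x}→{i,m}
  live n8: {i,m}→{i,m}
  live n9: {i,m}→∅

live-out(n2) = ["i", "m", "r"]

Answer: ["i", "m", "r"]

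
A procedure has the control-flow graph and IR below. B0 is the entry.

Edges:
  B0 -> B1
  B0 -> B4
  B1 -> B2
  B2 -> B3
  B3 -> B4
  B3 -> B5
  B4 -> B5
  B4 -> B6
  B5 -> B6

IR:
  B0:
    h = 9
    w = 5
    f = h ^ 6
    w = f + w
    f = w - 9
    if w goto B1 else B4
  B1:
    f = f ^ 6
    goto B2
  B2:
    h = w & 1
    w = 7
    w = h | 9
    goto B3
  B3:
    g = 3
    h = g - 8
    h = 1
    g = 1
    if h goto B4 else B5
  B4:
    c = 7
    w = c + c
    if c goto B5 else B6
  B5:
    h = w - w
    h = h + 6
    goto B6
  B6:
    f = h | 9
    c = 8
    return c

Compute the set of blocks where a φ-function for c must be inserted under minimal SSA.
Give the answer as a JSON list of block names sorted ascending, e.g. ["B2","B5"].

Answer: ["B5", "B6"]

Derivation:
idom tree: B1←B0 B2←B1 B3←B2 B4←B0 B5←B0 B6←B0
Join-block Dom:
  B4: preds {B0,B3}: {B0} ∩ {B0,B1,B2,B3} = {B0}; idom=B0
  B5: preds {B3,B4}: {B0,B1,B2,B3} ∩ {B0,B4} = {B0}; idom=B0
  B6: preds {B4,B5}: {B0,B4} ∩ {B0,B5} = {B0}; idom=B0

Frontier:
  join B4 pred B0: · stop@B0
  join B4 pred B3: B3→B2→B1 stop@B0
  join B5 pred B3: B3→B2→B1 stop@B0
  join B5 pred B4: B4 stop@B0
  join B6 pred B4: B4 stop@B0
  join B6 pred B5: B5 stop@B0
  DF(B0)=∅
  DF(B1)={B4,B5}
  DF(B2)={B4,B5}
  DF(B3)={B4,B5}
  DF(B4)={B5,B6}
  DF(B5)={B6}
  DF(B6)=∅

φ for c: defs {B4,B6}
  DF⁺ = {B5,B6}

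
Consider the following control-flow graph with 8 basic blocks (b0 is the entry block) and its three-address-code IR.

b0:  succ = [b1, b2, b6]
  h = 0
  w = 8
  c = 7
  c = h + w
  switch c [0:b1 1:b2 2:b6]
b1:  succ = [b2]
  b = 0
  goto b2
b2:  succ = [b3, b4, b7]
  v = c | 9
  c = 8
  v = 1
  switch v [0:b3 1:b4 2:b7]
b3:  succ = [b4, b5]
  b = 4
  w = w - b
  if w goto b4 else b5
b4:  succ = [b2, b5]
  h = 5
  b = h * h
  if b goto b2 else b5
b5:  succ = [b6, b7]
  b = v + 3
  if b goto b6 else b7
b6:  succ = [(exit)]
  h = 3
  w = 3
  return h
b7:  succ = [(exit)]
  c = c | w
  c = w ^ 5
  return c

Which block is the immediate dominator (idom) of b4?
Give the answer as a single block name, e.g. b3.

Answer: b2

Analysis:
idom tree: b1←b0 b2←b0 b3←b2 b4←b2 b5←b2 b6←b0 b7←b2
Dom∩ at merges:
  b2: preds {b0,b1,b4}: {b0} ∩ {b0,b1} ∩ {b0,b2,b4} = {b0}; idom=b0
  b4: preds {b2,b3}: {b0,b2} ∩ {b0,b2,b3} = {b0,b2}; idom=b2
  b5: preds {b3,b4}: {b0,b2,b3} ∩ {b0,b2,b4} = {b0,b2}; idom=b2
  b6: preds {b0,b5}: {b0} ∩ {b0,b2,b5} = {b0}; idom=b0
  b7: preds {b2,b5}: {b0,b2} ∩ {b0,b2,b5} = {b0,b2}; idom=b2

idom(b4) = b2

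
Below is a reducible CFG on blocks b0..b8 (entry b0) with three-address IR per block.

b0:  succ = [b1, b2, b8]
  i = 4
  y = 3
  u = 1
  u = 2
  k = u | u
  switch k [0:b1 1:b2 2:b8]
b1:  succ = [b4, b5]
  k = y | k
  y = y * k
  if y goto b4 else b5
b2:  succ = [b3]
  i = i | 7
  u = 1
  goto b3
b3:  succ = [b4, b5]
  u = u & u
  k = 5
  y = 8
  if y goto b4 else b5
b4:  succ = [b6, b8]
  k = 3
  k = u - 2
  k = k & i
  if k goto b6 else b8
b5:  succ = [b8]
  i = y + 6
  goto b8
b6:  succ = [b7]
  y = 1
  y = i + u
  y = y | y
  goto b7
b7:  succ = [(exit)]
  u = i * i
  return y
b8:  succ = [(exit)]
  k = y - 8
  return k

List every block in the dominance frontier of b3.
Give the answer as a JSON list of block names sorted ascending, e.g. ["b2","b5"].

idom tree: b1←b0 b2←b0 b3←b2 b4←b0 b5←b0 b6←b4 b7←b6 b8←b0
Dom∩ at merges:
  b4: preds {b1,b3}: {b0,b1} ∩ {b0,b2,b3} = {b0}; idom=b0
  b5: preds {b1,b3}: {b0,b1} ∩ {b0,b2,b3} = {b0}; idom=b0
  b8: preds {b0,b4,b5}: {b0} ∩ {b0,b4} ∩ {b0,b5} = {b0}; idom=b0

Frontier:
  b4←b1: walk b1 to b0
  b4←b3: walk b3→b2 to b0
  b5←b1: walk b1 to b0
  b5←b3: walk b3→b2 to b0
  b8←b0: walk · to b0
  b8←b4: walk b4 to b0
  b8←b5: walk b5 to b0
  b0 → ∅
  b1 → {b4,b5}
  b2 → {b4,b5}
  b3 → {b4,b5}
  b4 → {b8}
  b5 → {b8}
  b6 → ∅
  b7 → ∅
  b8 → ∅

DF(b3) = ["b4", "b5"]

Answer: ["b4", "b5"]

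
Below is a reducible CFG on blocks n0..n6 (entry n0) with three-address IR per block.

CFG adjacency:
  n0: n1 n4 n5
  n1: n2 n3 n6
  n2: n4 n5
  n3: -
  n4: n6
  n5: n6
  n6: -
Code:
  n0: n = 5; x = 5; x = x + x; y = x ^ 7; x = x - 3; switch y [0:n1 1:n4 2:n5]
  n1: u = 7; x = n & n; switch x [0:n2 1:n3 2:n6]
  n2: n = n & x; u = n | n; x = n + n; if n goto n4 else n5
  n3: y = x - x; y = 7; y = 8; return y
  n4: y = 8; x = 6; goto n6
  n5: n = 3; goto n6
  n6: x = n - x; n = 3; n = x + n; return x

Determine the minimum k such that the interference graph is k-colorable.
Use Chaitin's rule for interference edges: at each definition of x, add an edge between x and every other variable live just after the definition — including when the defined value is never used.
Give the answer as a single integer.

Per-block:
  n0 def {n,x,y} use ∅
  n1 def {u,x} use {n}
  n2 def {n,u,x} use {n,x}
  n3 def {y} use {x}
  n4 def {x,y} use ∅
  n5 def {n} use ∅
  n6 def {n,x} use {n,x}

Liveness:
  n0: in=∅ out={n,x}
  n1: in={n} out={n,x}
  n2: in={n,x} out={n,x}
  n3: in={x} out=∅
  n4: in={n} out={n,x}
  n5: in={x} out={n,x}
  n6: in={n,x} out=∅

Interfere edges:
  n — {u,x,y}
  u — {n}
  x — {n,y}
  y — {n,x}

Registers:
  clique {n,x,y} ⇒ need ≥ 3
  assign n→R0 u→R1 x→R1 y→R2 — no edge inside a register ⇒ χ ≤ 3
  χ = 3

Answer: 3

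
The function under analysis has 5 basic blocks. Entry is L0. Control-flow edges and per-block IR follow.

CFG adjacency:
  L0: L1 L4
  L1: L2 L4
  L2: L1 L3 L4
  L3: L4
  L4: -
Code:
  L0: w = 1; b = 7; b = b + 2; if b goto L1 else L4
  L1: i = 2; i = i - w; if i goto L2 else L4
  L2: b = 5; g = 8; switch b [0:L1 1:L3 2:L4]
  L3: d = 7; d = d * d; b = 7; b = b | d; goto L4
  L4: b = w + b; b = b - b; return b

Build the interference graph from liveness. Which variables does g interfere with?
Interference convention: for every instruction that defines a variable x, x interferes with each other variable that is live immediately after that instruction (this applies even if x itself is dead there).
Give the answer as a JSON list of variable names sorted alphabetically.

def/use:
  L0 def {b,w} use ∅
  L1 def {i} use {w}
  L2 def {b,g} use ∅
  L3 def {b,d} use ∅
  L4 def {b} use {b,w}

Live sets:
  L0 li=∅ lo={b,w}
  L1 li={b,w} lo={b,w}
  L2 li={w} lo={b,w}
  L3 li={w} lo={b,w}
  L4 li={b,w} lo=∅

Interference:
  b↔{d,g,i,w}
  d↔{b,w}
  g↔{b,w}
  i↔{b,w}
  w↔{b,d,g,i}

N(g) = ["b", "w"]

Answer: ["b", "w"]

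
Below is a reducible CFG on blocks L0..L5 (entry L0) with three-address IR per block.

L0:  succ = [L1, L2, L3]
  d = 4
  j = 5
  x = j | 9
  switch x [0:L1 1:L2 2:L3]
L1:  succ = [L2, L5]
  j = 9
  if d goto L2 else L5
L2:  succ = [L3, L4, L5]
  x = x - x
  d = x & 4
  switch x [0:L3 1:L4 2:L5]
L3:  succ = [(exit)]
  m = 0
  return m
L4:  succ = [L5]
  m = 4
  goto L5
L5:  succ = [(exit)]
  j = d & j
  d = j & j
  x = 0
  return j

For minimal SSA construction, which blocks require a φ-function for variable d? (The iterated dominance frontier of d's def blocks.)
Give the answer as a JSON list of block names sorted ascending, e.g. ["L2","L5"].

Answer: ["L3", "L5"]

Analysis:
idom tree: L1←L0 L2←L0 L3←L0 L4←L2 L5←L0
Dom∩ at merges:
  L2: preds {L0,L1}: {L0} ∩ {L0,L1} = {L0}; idom=L0
  L3: preds {L0,L2}: {L0} ∩ {L0,L2} = {L0}; idom=L0
  L5: preds {L1,L2,L4}: {L0,L1} ∩ {L0,L2} ∩ {L0,L2,L4} = {L0}; idom=L0

DF walk-up:
  L2←L0: walk · to L0
  L2←L1: walk L1 to L0
  L3←L0: walk · to L0
  L3←L2: walk L2 to L0
  L5←L1: walk L1 to L0
  L5←L2: walk L2 to L0
  L5←L4: walk L4→L2 to L0
  L0: DF=∅
  L1: DF={L2,L5}
  L2: DF={L3,L5}
  L3: DF=∅
  L4: DF={L5}
  L5: DF=∅

φ for d: defs {L0,L2,L5}
  DF⁺ = {L3,L5}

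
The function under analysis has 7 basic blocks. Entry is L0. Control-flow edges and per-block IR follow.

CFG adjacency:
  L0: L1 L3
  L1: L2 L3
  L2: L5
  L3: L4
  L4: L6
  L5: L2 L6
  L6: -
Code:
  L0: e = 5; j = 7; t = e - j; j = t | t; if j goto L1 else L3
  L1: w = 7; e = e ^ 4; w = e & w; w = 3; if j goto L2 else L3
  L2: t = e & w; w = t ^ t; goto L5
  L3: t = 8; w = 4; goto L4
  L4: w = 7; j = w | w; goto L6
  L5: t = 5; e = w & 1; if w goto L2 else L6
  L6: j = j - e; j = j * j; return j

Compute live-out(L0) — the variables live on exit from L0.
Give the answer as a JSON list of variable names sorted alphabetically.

Answer: ["e", "j"]

Analysis:
Per-block:
  L0: def={e,j,t} ue=∅
  L1: def={e,w} ue={e,j}
  L2: def={t,w} ue={e,w}
  L3: def={t,w} ue=∅
  L4: def={j,w} ue=∅
  L5: def={e,t} ue={w}
  L6: def={j} ue={e,j}

Liveness:
  L0: in=∅ out={e,j}
  L1: in={e,j} out={e,j,w}
  L2: in={e,j,w} out={j,w}
  L3: in={e} out={e}
  L4: in={e} out={e,j}
  L5: in={j,w} out={e,j,w}
  L6: in={e,j} out=∅

live-out(L0) = ["e", "j"]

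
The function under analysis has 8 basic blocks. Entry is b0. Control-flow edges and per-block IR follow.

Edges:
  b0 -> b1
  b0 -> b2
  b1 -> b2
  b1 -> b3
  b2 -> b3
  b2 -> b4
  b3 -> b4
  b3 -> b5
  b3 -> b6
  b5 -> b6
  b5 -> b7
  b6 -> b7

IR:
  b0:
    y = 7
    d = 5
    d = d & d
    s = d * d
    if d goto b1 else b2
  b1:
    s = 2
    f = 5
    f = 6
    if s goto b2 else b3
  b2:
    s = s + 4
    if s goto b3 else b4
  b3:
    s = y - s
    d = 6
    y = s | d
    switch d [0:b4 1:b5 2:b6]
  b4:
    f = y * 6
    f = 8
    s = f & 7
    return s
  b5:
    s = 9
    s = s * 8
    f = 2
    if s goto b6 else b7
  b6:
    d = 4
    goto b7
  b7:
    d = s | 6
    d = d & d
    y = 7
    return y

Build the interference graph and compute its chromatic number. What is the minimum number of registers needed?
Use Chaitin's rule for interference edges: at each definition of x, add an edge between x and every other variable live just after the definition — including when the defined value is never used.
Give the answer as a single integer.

def/use:
  b0: def={d,s,y} ue=∅
  b1: def={f,s} ue=∅
  b2: def={s} ue={s}
  b3: def={d,s,y} ue={s,y}
  b4: def={f,s} ue={y}
  b5: def={f,s} ue=∅
  b6: def={d} ue=∅
  b7: def={d,y} ue={s}

Live sets:
  live b0: ∅→{s,y}
  live b1: {y}→{s,y}
  live b2: {s,y}→{s,y}
  live b3: {s,y}→{s,y}
  live b4: {y}→∅
  live b5: ∅→{s}
  live b6: {s}→{s}
  live b7: {s}→∅

Interference:
  d: {s,y}
  f: {s,y}
  s: {d,f,y}
  y: {d,f,s}

Chromatic number:
  clique {d,s,y} ⇒ need ≥ 3
  assign d→r2 f→r2 s→r0 y→r1 — no edge inside a register ⇒ χ ≤ 3
  χ = 3

Answer: 3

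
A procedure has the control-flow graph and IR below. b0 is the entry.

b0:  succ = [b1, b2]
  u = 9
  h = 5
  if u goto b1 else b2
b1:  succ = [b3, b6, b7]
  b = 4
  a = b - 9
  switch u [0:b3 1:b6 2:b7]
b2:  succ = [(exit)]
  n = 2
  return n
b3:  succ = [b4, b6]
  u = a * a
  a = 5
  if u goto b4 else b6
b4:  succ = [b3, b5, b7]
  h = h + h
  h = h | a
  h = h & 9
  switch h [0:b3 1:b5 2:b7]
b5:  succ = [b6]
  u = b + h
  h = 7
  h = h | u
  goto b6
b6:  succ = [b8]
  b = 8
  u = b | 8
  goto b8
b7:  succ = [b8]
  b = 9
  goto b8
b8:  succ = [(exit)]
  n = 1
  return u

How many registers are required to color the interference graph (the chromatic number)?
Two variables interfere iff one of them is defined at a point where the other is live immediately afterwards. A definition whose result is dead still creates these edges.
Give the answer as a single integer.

Answer: 4

Analysis:
Per-block:
  b0 def {h,u} use ∅
  b1 def {a,b} use {u}
  b2 def {n} use ∅
  b3 def {a,u} use {a}
  b4 def {h} use {a,h}
  b5 def {h,u} use {b,h}
  b6 def {b,u} use ∅
  b7 def {b} use ∅
  b8 def {n} use {u}

Backward fixpoint:
  live b0: ∅→{h,u}
  live b1: {h,u}→{a,b,h,u}
  live b2: ∅→∅
  live b3: {a,b,h}→{a,b,h,u}
  live b4: {a,b,h,u}→{a,b,h,u}
  live b5: {b,h}→∅
  live b6: ∅→{u}
  live b7: {u}→{u}
  live b8: {u}→∅

Interference:
  a↔{b,h,u}
  b↔{a,h,u}
  h↔{a,b,u}
  n↔{u}
  u↔{a,b,h,n}

Chromatic number:
  lower bound: {a,b,h,u} mutually conflict ⇒ χ ≥ 4
  4-colouring: c0={u}  c1={a,n}  c2={b}  c3={h}
  χ = 4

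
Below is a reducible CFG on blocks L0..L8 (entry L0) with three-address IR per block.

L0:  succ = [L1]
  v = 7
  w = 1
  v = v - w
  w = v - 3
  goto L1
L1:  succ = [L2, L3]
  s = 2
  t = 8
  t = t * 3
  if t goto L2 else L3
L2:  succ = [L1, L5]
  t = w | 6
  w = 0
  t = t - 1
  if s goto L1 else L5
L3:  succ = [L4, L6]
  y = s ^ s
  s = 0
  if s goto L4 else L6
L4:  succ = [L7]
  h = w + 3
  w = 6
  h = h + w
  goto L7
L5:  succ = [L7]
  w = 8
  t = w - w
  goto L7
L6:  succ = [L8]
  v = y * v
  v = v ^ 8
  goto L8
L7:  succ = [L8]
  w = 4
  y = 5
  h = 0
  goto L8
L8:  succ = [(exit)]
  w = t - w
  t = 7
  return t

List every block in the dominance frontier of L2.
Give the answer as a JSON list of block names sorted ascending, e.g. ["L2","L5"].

idom tree: L1←L0 L2←L1 L3←L1 L4←L3 L5←L2 L6←L3 L7←L1 L8←L1
Dom at joins:
  L1: preds {L0,L2}: {L0} ∩ {L0,L1,L2} = {L0}; idom=L0
  L7: preds {L4,L5}: {L0,L1,L3,L4} ∩ {L0,L1,L2,L5} = {L0,L1}; idom=L1
  L8: preds {L6,L7}: {L0,L1,L3,L6} ∩ {L0,L1,L7} = {L0,L1}; idom=L1

Frontier:
  join L1 pred L0: · stop@L0
  join L1 pred L2: L2→L1 stop@L0
  join L7 pred L4: L4→L3 stop@L1
  join L7 pred L5: L5→L2 stop@L1
  join L8 pred L6: L6→L3 stop@L1
  join L8 pred L7: L7 stop@L1
  L0 → ∅
  L1 → {L1}
  L2 → {L1,L7}
  L3 → {L7,L8}
  L4 → {L7}
  L5 → {L7}
  L6 → {L8}
  L7 → {L8}
  L8 → ∅

DF(L2) = ["L1", "L7"]

Answer: ["L1", "L7"]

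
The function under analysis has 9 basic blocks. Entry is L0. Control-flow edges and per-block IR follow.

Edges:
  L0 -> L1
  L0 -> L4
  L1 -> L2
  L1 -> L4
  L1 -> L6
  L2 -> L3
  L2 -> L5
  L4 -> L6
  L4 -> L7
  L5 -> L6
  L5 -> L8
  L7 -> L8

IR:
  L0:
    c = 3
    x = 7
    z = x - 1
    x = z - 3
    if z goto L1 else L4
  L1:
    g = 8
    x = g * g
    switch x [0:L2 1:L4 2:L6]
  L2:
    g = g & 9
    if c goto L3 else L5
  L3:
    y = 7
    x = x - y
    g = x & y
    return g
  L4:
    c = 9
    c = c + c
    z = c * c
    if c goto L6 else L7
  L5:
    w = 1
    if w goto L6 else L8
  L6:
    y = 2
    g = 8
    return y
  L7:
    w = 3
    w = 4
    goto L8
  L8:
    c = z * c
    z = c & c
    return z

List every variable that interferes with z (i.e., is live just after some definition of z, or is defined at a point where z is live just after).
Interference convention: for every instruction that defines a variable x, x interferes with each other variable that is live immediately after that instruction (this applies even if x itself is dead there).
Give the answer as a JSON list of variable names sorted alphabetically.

Per-block:
  L0: def={c,x,z} ue=∅
  L1: def={g,x} ue=∅
  L2: def={g} ue={c,g}
  L3: def={g,x,y} ue={x}
  L4: def={c,z} ue=∅
  L5: def={w} ue=∅
  L6: def={g,y} ue=∅
  L7: def={w} ue=∅
  L8: def={c,z} ue={c,z}

Backward fixpoint:
  live L0: ∅→{c,z}
  live L1: {c,z}→{c,g,x,z}
  live L2: {c,g,x,z}→{c,x,z}
  live L3: {x}→∅
  live L4: ∅→{c,z}
  live L5: {c,z}→{c,z}
  live L6: ∅→∅
  live L7: {c,z}→{c,z}
  live L8: {c,z}→∅

Interference:
  c↔{g,w,x,z}
  g↔{c,x,y,z}
  w↔{c,z}
  x↔{c,g,y,z}
  y↔{g,x}
  z↔{c,g,w,x}

N(z) = ["c", "g", "w", "x"]

Answer: ["c", "g", "w", "x"]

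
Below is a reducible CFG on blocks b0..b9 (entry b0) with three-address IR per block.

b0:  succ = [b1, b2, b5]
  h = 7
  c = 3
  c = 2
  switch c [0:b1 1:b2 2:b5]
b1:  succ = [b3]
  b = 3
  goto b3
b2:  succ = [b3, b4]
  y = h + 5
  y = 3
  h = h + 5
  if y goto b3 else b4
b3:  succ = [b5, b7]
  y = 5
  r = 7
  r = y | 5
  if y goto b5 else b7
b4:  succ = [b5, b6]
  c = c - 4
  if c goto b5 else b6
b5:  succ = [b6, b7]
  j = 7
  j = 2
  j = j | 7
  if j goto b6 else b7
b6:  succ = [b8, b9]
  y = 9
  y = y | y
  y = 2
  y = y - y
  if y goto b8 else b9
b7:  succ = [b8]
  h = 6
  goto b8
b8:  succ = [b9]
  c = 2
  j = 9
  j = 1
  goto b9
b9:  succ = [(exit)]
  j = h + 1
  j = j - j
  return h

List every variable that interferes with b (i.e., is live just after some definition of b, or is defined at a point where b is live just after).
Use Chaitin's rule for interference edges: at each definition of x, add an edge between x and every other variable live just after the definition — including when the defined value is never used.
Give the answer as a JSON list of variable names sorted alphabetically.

Answer: ["h"]

Derivation:
def/use:
  b0 def {c,h} use ∅
  b1 def {b} use ∅
  b2 def {h,y} use {h}
  b3 def {r,y} use ∅
  b4 def {c} use {c}
  b5 def {j} use ∅
  b6 def {y} use ∅
  b7 def {h} use ∅
  b8 def {c,j} use ∅
  b9 def {j} use {h}

Backward fixpoint:
  b0: in=∅ out={c,h}
  b1: in={h} out={h}
  b2: in={c,h} out={c,h}
  b3: in={h} out={h}
  b4: in={c,h} out={h}
  b5: in={h} out={h}
  b6: in={h} out={h}
  b7: in=∅ out={h}
  b8: in={h} out={h}
  b9: in={h} out=∅

Interference:
  b↔{h}
  c↔{h,y}
  h↔{b,c,j,r,y}
  j↔{h}
  r↔{h,y}
  y↔{c,h,r}

N(b) = ["h"]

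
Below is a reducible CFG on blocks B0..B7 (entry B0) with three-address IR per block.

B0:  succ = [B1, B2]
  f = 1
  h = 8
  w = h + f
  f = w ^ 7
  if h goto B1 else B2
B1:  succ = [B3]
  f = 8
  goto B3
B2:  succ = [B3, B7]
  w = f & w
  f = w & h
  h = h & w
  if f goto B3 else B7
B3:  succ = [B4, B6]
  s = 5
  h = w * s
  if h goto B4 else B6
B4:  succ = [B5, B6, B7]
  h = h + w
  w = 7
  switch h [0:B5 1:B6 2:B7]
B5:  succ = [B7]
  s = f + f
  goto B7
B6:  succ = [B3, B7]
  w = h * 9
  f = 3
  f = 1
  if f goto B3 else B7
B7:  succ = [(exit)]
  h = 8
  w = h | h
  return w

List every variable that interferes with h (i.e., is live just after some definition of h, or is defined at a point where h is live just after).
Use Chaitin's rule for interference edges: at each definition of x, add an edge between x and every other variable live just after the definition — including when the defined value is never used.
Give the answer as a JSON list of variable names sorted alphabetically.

Answer: ["f", "w"]

Derivation:
Per-block:
  B0: {f,h,w} / ∅
  B1: {f} / ∅
  B2: {f,h,w} / {f,h,w}
  B3: {h,s} / {w}
  B4: {h,w} / {h,w}
  B5: {s} / {f}
  B6: {f,w} / {h}
  B7: {h,w} / ∅

Backward fixpoint:
  B0: in=∅ out={f,h,w}
  B1: in={w} out={f,w}
  B2: in={f,h,w} out={f,w}
  B3: in={f,w} out={f,h,w}
  B4: in={f,h,w} out={f,h}
  B5: in={f} out=∅
  B6: in={h} out={f,w}
  B7: in=∅ out=∅

Conflict graph:
  f: {h,s,w}
  h: {f,w}
  s: {f,w}
  w: {f,h,s}

N(h) = ["f", "w"]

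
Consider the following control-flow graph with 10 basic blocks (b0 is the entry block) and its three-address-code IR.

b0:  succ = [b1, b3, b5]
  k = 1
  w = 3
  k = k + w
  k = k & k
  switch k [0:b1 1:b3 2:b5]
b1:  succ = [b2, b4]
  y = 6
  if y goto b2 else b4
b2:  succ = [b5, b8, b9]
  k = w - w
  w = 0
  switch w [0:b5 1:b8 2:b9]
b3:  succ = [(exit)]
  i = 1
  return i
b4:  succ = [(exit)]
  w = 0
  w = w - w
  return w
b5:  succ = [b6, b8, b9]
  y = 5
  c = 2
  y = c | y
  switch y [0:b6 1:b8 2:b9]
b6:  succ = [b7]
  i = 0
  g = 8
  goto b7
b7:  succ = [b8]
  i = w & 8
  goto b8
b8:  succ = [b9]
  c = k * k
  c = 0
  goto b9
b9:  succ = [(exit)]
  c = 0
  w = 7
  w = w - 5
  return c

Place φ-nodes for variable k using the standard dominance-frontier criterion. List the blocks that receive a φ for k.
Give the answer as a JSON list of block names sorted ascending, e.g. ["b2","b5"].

idom tree: b1←b0 b2←b1 b3←b0 b4←b1 b5←b0 b6←b5 b7←b6 b8←b0 b9←b0
Dom∩ at merges:
  b5: preds {b0,b2}: {b0} ∩ {b0,b1,b2} = {b0}; idom=b0
  b8: preds {b2,b5,b7}: {b0,b1,b2} ∩ {b0,b5} ∩ {b0,b5,b6,b7} = {b0}; idom=b0
  b9: preds {b2,b5,b8}: {b0,b1,b2} ∩ {b0,b5} ∩ {b0,b8} = {b0}; idom=b0

DF derivation:
  join b5 pred b0: · stop@b0
  join b5 pred b2: b2→b1 stop@b0
  join b8 pred b2: b2→b1 stop@b0
  join b8 pred b5: b5 stop@b0
  join b8 pred b7: b7→b6→b5 stop@b0
  join b9 pred b2: b2→b1 stop@b0
  join b9 pred b5: b5 stop@b0
  join b9 pred b8: b8 stop@b0
  b0: DF=∅
  b1: DF={b5,b8,b9}
  b2: DF={b5,b8,b9}
  b3: DF=∅
  b4: DF=∅
  b5: DF={b8,b9}
  b6: DF={b8}
  b7: DF={b8}
  b8: DF={b9}
  b9: DF=∅

φ for k: defs {b0,b2}
  DF⁺ = {b5,b8,b9}

Answer: ["b5", "b8", "b9"]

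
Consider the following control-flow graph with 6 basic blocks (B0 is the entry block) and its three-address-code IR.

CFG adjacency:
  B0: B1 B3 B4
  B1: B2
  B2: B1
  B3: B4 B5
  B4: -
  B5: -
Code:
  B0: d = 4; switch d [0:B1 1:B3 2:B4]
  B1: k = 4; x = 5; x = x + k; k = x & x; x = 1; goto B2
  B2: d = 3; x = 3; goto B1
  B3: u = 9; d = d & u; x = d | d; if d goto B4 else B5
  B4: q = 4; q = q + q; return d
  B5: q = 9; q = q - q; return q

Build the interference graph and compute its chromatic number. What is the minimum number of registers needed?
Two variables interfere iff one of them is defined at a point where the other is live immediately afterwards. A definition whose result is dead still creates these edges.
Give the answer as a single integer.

Answer: 2

Derivation:
def/use:
  B0 def {d} use ∅
  B1 def {k,x} use ∅
  B2 def {d,x} use ∅
  B3 def {d,u,x} use {d}
  B4 def {q} use {d}
  B5 def {q} use ∅

Live sets:
  B0 li=∅ lo={d}
  B1 li=∅ lo=∅
  B2 li=∅ lo=∅
  B3 li={d} lo={d}
  B4 li={d} lo=∅
  B5 li=∅ lo=∅

Conflict graph:
  d — {q,u,x}
  k — {x}
  q — {d}
  u — {d}
  x — {d,k}

Colouring:
  lower bound: {d,q} mutually conflict ⇒ χ ≥ 2
  assign d→c0 k→c0 q→c1 u→c1 x→c1 — no edge inside a register ⇒ χ ≤ 2
  χ = 2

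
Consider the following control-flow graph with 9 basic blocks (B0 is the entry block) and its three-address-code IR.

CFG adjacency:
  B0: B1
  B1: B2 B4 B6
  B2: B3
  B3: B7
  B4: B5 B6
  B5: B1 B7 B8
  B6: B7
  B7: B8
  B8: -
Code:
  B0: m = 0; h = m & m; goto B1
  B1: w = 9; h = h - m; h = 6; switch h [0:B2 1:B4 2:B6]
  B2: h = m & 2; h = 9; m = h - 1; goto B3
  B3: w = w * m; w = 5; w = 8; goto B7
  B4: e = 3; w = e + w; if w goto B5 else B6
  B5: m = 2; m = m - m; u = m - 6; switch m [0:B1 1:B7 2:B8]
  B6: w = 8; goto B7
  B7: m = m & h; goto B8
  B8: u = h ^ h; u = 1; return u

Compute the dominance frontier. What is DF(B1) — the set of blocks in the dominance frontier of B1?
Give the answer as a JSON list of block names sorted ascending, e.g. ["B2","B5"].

idom tree: B1←B0 B2←B1 B3←B2 B4←B1 B5←B4 B6←B1 B7←B1 B8←B1
Dom at joins:
  B1: preds {B0,B5}: {B0} ∩ {B0,B1,B4,B5} = {B0}; idom=B0
  B6: preds {B1,B4}: {B0,B1} ∩ {B0,B1,B4} = {B0,B1}; idom=B1
  B7: preds {B3,B5,B6}: {B0,B1,B2,B3} ∩ {B0,B1,B4,B5} ∩ {B0,B1,B6} = {B0,B1}; idom=B1
  B8: preds {B5,B7}: {B0,B1,B4,B5} ∩ {B0,B1,B7} = {B0,B1}; idom=B1

DF derivation:
  B1←B0: walk · to B0
  B1←B5: walk B5→B4→B1 to B0
  B6←B1: walk · to B1
  B6←B4: walk B4 to B1
  B7←B3: walk B3→B2 to B1
  B7←B5: walk B5→B4 to B1
  B7←B6: walk B6 to B1
  B8←B5: walk B5→B4 to B1
  B8←B7: walk B7 to B1
  B0 → ∅
  B1 → {B1}
  B2 → {B7}
  B3 → {B7}
  B4 → {B1,B6,B7,B8}
  B5 → {B1,B7,B8}
  B6 → {B7}
  B7 → {B8}
  B8 → ∅

DF(B1) = ["B1"]

Answer: ["B1"]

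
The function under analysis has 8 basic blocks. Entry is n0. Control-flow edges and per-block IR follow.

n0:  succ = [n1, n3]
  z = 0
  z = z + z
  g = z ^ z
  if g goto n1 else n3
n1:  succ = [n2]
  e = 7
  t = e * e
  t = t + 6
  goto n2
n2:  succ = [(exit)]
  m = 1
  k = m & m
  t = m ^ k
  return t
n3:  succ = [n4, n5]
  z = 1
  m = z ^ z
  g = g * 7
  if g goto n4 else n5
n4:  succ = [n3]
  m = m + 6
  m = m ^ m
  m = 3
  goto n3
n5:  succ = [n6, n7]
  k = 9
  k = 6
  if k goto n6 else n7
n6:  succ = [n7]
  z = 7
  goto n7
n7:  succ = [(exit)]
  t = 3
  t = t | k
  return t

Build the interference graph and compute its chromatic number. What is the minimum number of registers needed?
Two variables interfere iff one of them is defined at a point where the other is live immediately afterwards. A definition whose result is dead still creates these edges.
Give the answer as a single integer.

Answer: 2

Derivation:
Block summaries:
  n0: {g,z} / ∅
  n1: {e,t} / ∅
  n2: {k,m,t} / ∅
  n3: {g,m,z} / {g}
  n4: {m} / {m}
  n5: {k} / ∅
  n6: {z} / ∅
  n7: {t} / {k}

Backward fixpoint:
  n0 li=∅ lo={g}
  n1 li=∅ lo=∅
  n2 li=∅ lo=∅
  n3 li={g} lo={g,m}
  n4 li={g,m} lo={g}
  n5 li=∅ lo={k}
  n6 li={k} lo={k}
  n7 li={k} lo=∅

Conflict graph:
  e — ∅
  g — {m,z}
  k — {m,t,z}
  m — {g,k}
  t — {k}
  z — {g,k}

Colouring:
  lower bound: {g,m} mutually conflict ⇒ χ ≥ 2
  assign e→r0 g→r0 k→r0 m→r1 t→r1 z→r1 — no edge inside a register ⇒ χ ≤ 2
  χ = 2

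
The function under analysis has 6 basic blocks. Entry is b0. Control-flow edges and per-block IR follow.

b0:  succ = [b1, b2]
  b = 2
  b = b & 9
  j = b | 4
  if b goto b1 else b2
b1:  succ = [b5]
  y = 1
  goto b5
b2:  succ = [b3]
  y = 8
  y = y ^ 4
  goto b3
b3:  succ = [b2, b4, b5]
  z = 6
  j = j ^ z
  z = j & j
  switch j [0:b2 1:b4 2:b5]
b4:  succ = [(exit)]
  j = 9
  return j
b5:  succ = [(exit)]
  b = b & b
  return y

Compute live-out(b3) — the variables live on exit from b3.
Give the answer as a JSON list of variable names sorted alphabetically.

Per-block:
  b0 def {b,j} use ∅
  b1 def {y} use ∅
  b2 def {y} use ∅
  b3 def {j,z} use {j}
  b4 def {j} use ∅
  b5 def {b} use {b,y}

Backward fixpoint:
  b0: in=∅ out={b,j}
  b1: in={b} out={b,y}
  b2: in={b,j} out={b,j,y}
  b3: in={b,j,y} out={b,j,y}
  b4: in=∅ out=∅
  b5: in={b,y} out=∅

live-out(b3) = ["b", "j", "y"]

Answer: ["b", "j", "y"]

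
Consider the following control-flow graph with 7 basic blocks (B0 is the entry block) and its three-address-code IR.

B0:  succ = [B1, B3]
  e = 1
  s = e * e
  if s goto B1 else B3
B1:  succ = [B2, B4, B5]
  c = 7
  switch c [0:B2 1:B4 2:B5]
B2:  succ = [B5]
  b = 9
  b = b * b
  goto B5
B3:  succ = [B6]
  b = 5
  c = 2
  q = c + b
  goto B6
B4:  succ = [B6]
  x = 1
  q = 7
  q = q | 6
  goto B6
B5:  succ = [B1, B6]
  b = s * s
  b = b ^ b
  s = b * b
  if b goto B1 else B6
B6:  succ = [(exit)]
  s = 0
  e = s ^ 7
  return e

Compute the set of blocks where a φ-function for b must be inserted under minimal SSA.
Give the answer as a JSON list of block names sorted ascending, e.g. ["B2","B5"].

Answer: ["B1", "B5", "B6"]

Derivation:
idom tree: B1←B0 B2←B1 B3←B0 B4←B1 B5←B1 B6←B0
Join-block Dom:
  B1: preds {B0,B5}: {B0} ∩ {B0,B1,B5} = {B0}; idom=B0
  B5: preds {B1,B2}: {B0,B1} ∩ {B0,B1,B2} = {B0,B1}; idom=B1
  B6: preds {B3,B4,B5}: {B0,B3} ∩ {B0,B1,B4} ∩ {B0,B1,B5} = {B0}; idom=B0

DF derivation:
  B1←B0: walk · to B0
  B1←B5: walk B5→B1 to B0
  B5←B1: walk · to B1
  B5←B2: walk B2 to B1
  B6←B3: walk B3 to B0
  B6←B4: walk B4→B1 to B0
  B6←B5: walk B5→B1 to B0
  DF(B0)=∅
  DF(B1)={B1,B6}
  DF(B2)={B5}
  DF(B3)={B6}
  DF(B4)={B6}
  DF(B5)={B1,B6}
  DF(B6)=∅

φ for b: defs {B2,B3,B5}
  DF⁺ = {B1,B5,B6}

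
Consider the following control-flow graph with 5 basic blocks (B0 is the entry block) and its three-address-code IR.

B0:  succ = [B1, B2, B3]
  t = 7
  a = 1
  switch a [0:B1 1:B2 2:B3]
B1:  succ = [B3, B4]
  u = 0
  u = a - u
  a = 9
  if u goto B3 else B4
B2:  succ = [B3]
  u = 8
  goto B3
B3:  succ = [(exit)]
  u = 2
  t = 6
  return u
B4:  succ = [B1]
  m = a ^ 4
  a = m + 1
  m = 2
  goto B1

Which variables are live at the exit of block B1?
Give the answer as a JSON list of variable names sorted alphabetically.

Answer: ["a"]

Working:
def/use:
  B0: def={a,t} ue=∅
  B1: def={a,u} ue={a}
  B2: def={u} ue=∅
  B3: def={t,u} ue=∅
  B4: def={a,m} ue={a}

Live sets:
  B0: in=∅ out={a}
  B1: in={a} out={a}
  B2: in=∅ out=∅
  B3: in=∅ out=∅
  B4: in={a} out={a}

live-out(B1) = ["a"]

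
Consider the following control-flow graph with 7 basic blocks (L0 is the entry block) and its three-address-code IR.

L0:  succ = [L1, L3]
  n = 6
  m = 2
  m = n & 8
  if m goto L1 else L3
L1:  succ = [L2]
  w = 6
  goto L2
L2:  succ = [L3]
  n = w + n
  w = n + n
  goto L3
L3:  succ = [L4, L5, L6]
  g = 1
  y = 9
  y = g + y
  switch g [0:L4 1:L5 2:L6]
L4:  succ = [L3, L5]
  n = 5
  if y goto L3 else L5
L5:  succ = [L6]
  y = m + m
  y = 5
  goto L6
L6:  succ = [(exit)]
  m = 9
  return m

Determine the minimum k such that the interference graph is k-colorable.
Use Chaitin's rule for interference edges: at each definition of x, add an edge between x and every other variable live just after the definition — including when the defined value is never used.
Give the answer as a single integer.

Answer: 3

Derivation:
Per-block:
  L0 def {m,n} use ∅
  L1 def {w} use ∅
  L2 def {n,w} use {n,w}
  L3 def {g,y} use ∅
  L4 def {n} use {y}
  L5 def {y} use {m}
  L6 def {m} use ∅

Backward fixpoint:
  live L0: ∅→{m,n}
  live L1: {m,n}→{m,n,w}
  live L2: {m,n,w}→{m}
  live L3: {m}→{m,y}
  live L4: {m,y}→{m}
  live L5: {m}→∅
  live L6: ∅→∅

Conflict graph:
  g — {m,y}
  m — {g,n,w,y}
  n — {m,w,y}
  w — {m,n}
  y — {g,m,n}

Chromatic number:
  {g,m,y} pairwise interfere (3-clique) ⇒ χ ≥ 3
  assign g→R1 m→R0 n→R1 w→R2 y→R2 — no edge inside a register ⇒ χ ≤ 3
  χ = 3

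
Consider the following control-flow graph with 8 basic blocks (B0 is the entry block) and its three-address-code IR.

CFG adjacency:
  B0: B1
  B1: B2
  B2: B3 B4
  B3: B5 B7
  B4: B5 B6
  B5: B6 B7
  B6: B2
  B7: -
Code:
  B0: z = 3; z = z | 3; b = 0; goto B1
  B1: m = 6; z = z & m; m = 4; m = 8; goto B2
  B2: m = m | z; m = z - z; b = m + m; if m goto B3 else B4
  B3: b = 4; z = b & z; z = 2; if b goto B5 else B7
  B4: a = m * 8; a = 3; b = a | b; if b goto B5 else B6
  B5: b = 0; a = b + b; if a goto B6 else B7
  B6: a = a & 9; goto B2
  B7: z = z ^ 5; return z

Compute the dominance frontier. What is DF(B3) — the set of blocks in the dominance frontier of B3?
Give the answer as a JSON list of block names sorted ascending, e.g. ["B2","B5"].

Answer: ["B5", "B7"]

Working:
idom tree: B1←B0 B2←B1 B3←B2 B4←B2 B5←B2 B6←B2 B7←B2
Dom at joins:
  B2: preds {B1,B6}: {B0,B1} ∩ {B0,B1,B2,B6} = {B0,B1}; idom=B1
  B5: preds {B3,B4}: {B0,B1,B2,B3} ∩ {B0,B1,B2,B4} = {B0,B1,B2}; idom=B2
  B6: preds {B4,B5}: {B0,B1,B2,B4} ∩ {B0,B1,B2,B5} = {B0,B1,B2}; idom=B2
  B7: preds {B3,B5}: {B0,B1,B2,B3} ∩ {B0,B1,B2,B5} = {B0,B1,B2}; idom=B2

DF derivation:
  join B2 pred B1: · stop@B1
  join B2 pred B6: B6→B2 stop@B1
  join B5 pred B3: B3 stop@B2
  join B5 pred B4: B4 stop@B2
  join B6 pred B4: B4 stop@B2
  join B6 pred B5: B5 stop@B2
  join B7 pred B3: B3 stop@B2
  join B7 pred B5: B5 stop@B2
  B0 → ∅
  B1 → ∅
  B2 → {B2}
  B3 → {B5,B7}
  B4 → {B5,B6}
  B5 → {B6,B7}
  B6 → {B2}
  B7 → ∅

DF(B3) = ["B5", "B7"]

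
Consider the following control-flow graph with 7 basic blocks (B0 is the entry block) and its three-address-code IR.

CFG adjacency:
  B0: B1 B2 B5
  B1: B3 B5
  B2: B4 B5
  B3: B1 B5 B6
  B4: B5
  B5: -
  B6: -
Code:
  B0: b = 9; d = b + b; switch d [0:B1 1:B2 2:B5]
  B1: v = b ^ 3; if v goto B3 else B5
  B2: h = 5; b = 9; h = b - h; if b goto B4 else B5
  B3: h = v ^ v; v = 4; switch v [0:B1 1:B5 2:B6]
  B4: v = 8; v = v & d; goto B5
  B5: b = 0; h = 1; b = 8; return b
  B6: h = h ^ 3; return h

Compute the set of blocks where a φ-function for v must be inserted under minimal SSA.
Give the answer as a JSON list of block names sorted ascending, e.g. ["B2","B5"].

idom tree: B1←B0 B2←B0 B3←B1 B4←B2 B5←B0 B6←B3
Dom∩ at merges:
  B1: preds {B0,B3}: {B0} ∩ {B0,B1,B3} = {B0}; idom=B0
  B5: preds {B0,B1,B2,B3,B4}: {B0} ∩ {B0,B1} ∩ {B0,B2} ∩ {B0,B1,B3} ∩ {B0,B2,B4} = {B0}; idom=B0

DF derivation:
  B1←B0: walk · to B0
  B1←B3: walk B3→B1 to B0
  B5←B0: walk · to B0
  B5←B1: walk B1 to B0
  B5←B2: walk B2 to B0
  B5←B3: walk B3→B1 to B0
  B5←B4: walk B4→B2 to B0
  B0: DF=∅
  B1: DF={B1,B5}
  B2: DF={B5}
  B3: DF={B1,B5}
  B4: DF={B5}
  B5: DF=∅
  B6: DF=∅

φ for v: defs {B1,B3,B4}
  DF⁺ = {B1,B5}

Answer: ["B1", "B5"]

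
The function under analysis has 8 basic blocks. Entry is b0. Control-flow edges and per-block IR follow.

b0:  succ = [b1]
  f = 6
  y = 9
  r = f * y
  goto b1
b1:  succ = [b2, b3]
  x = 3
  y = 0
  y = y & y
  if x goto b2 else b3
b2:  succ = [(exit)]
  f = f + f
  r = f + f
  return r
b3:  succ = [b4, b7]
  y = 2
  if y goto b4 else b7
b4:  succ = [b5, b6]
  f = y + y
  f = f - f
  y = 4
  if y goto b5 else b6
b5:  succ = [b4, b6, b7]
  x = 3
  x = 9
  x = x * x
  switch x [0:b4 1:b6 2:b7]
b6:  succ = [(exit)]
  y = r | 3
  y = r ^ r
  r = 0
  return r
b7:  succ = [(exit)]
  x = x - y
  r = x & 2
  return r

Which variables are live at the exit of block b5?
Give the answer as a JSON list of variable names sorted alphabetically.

Per-block:
  b0: def={f,r,y} ue=∅
  b1: def={x,y} ue=∅
  b2: def={f,r} ue={f}
  b3: def={y} ue=∅
  b4: def={f,y} ue={y}
  b5: def={x} ue=∅
  b6: def={r,y} ue={r}
  b7: def={r,x} ue={x,y}

Backward fixpoint:
  b0 li=∅ lo={f,r}
  b1 li={f,r} lo={f,r,x}
  b2 li={f} lo=∅
  b3 li={r,x} lo={r,x,y}
  b4 li={r,y} lo={r,y}
  b5 li={r,y} lo={r,x,y}
  b6 li={r} lo=∅
  b7 li={x,y} lo=∅

live-out(b5) = ["r", "x", "y"]

Answer: ["r", "x", "y"]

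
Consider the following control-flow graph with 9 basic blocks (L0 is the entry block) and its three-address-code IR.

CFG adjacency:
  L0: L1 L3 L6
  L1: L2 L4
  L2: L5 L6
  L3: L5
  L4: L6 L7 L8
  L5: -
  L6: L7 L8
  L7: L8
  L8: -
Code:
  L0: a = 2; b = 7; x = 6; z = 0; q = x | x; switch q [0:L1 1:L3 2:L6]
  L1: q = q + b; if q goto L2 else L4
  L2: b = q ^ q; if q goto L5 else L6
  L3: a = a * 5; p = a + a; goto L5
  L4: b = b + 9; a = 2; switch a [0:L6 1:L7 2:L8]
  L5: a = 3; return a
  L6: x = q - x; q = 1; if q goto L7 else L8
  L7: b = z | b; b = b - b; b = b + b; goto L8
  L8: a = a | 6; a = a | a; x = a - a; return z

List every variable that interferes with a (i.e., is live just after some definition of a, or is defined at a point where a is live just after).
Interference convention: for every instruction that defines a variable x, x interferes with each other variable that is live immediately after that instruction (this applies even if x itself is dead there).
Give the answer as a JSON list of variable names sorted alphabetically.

Answer: ["b", "q", "x", "z"]

Working:
Block summaries:
  L0: def={a,b,q,x,z} ue=∅
  L1: def={q} ue={b,q}
  L2: def={b} ue={q}
  L3: def={a,p} ue={a}
  L4: def={a,b} ue={b}
  L5: def={a} ue=∅
  L6: def={q,x} ue={q,x}
  L7: def={b} ue={b,z}
  L8: def={a,x} ue={a,z}

Live sets:
  L0 li=∅ lo={a,b,q,x,z}
  L1 li={a,b,q,x,z} lo={a,b,q,x,z}
  L2 li={a,q,x,z} lo={a,b,q,x,z}
  L3 li={a} lo=∅
  L4 li={b,q,x,z} lo={a,b,q,x,z}
  L5 li=∅ lo=∅
  L6 li={a,b,q,x,z} lo={a,b,z}
  L7 li={a,b,z} lo={a,z}
  L8 li={a,z} lo=∅

Conflict graph:
  a: {b,q,x,z}
  b: {a,q,x,z}
  p: ∅
  q: {a,b,x,z}
  x: {a,b,q,z}
  z: {a,b,q,x}

N(a) = ["b", "q", "x", "z"]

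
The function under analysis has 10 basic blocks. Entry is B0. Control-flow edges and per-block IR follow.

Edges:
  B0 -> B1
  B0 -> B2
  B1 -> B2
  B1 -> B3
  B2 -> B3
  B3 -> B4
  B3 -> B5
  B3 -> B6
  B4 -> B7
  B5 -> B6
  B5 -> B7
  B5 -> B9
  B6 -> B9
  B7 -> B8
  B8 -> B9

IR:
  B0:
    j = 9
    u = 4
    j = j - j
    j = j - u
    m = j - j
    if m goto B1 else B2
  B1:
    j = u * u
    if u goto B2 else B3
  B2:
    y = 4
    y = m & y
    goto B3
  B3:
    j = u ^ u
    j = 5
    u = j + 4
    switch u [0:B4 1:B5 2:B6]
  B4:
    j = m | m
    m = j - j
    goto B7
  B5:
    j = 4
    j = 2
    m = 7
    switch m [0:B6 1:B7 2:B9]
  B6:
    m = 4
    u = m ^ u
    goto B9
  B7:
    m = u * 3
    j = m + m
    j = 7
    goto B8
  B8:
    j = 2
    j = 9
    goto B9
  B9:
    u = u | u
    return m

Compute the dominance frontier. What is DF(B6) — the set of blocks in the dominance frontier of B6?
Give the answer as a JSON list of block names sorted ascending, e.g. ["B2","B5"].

idom tree: B1←B0 B2←B0 B3←B0 B4←B3 B5←B3 B6←B3 B7←B3 B8←B7 B9←B3
Dom at joins:
  B2: preds {B0,B1}: {B0} ∩ {B0,B1} = {B0}; idom=B0
  B3: preds {B1,B2}: {B0,B1} ∩ {B0,B2} = {B0}; idom=B0
  B6: preds {B3,B5}: {B0,B3} ∩ {B0,B3,B5} = {B0,B3}; idom=B3
  B7: preds {B4,B5}: {B0,B3,B4} ∩ {B0,B3,B5} = {B0,B3}; idom=B3
  B9: preds {B5,B6,B8}: {B0,B3,B5} ∩ {B0,B3,B6} ∩ {B0,B3,B7,B8} = {B0,B3}; idom=B3

Frontier:
  B2←B0: walk · to B0
  B2←B1: walk B1 to B0
  B3←B1: walk B1 to B0
  B3←B2: walk B2 to B0
  B6←B3: walk · to B3
  B6←B5: walk B5 to B3
  B7←B4: walk B4 to B3
  B7←B5: walk B5 to B3
  B9←B5: walk B5 to B3
  B9←B6: walk B6 to B3
  B9←B8: walk B8→B7 to B3
  B0 → ∅
  B1 → {B2,B3}
  B2 → {B3}
  B3 → ∅
  B4 → {B7}
  B5 → {B6,B7,B9}
  B6 → {B9}
  B7 → {B9}
  B8 → {B9}
  B9 → ∅

DF(B6) = ["B9"]

Answer: ["B9"]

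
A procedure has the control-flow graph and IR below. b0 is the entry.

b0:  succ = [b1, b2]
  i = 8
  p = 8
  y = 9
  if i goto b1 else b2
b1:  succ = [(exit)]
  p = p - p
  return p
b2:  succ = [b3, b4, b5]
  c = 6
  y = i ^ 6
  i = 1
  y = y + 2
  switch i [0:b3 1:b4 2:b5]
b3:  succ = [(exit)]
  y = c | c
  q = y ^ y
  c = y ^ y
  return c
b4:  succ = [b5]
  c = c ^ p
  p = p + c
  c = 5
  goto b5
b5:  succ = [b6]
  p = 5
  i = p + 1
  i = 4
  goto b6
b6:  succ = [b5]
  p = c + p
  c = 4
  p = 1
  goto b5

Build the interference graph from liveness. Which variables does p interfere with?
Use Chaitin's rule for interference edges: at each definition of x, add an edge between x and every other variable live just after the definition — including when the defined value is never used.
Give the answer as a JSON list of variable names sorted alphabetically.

def/use:
  b0: def={i,p,y} ue=∅
  b1: def={p} ue={p}
  b2: def={c,i,y} ue={i}
  b3: def={c,q,y} ue={c}
  b4: def={c,p} ue={c,p}
  b5: def={i,p} ue=∅
  b6: def={c,p} ue={c,p}

Liveness:
  b0 li=∅ lo={i,p}
  b1 li={p} lo=∅
  b2 li={i,p} lo={c,p}
  b3 li={c} lo=∅
  b4 li={c,p} lo={c}
  b5 li={c} lo={c,p}
  b6 li={c,p} lo={c}

Interfere edges:
  c — {i,p,y}
  i — {c,p,y}
  p — {c,i,y}
  q — {y}
  y — {c,i,p,q}

N(p) = ["c", "i", "y"]

Answer: ["c", "i", "y"]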